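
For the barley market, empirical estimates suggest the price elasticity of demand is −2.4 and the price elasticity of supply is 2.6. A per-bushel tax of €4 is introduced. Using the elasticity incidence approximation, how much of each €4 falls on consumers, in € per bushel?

Incidence ratio: consumers' share ≈ εs / (εs + |εd|) = 2.6 / (2.6 + 2.4) = 0.52.
So consumers bear ≈ 0.52 × €4 = €2.08; producers bear €1.92.

Consumers bear ≈ €2.08 per bushel.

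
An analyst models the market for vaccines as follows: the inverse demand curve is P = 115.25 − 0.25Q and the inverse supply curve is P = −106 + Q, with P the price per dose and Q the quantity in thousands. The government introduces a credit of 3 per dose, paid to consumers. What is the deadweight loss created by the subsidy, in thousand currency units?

Inverting to Q(P) form: Qd = 461 − 4P; Qs = P + 106.
Before the subsidy: set 461 − 4P = P + 106 → P* = 71, Q* = 177.
With a per-unit subsidy paid to consumers, each effectively pays P − 3, so demand becomes Qd = 461 − 4(P − 3).
Solving gives Q = 179.4 with consumers paying 70.4 and sellers receiving 73.4 (the 3 wedge).
Quantity rises by |ΔQ| = |177 − 179.4| = 2.4.
DWL = ½ · t · |ΔQ| = ½ · 3 · 2.4 = 3.6.

Deadweight loss = 3.6 thousand.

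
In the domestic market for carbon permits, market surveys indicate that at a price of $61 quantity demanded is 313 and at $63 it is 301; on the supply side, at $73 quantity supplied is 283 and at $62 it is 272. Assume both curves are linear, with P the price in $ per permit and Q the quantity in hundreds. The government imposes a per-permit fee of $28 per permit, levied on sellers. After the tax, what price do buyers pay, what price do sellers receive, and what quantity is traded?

Demand slope: (301 − 313)/(63 − 61) = -6, so Qd = 679 − 6P.
Supply slope: (272 − 283)/(62 − 73) = 1, so Qs = P + 210.
Without the tax, 679 − 6P = P + 210 gives 7P = 469, so P* = $67 and Q* = 277.
With the tax collected from sellers, supply shifts: Qs = (P − 28) + 210.
New equilibrium: buyers pay $71, sellers receive $43, Q = 253. (Wedge: Pb − Ps = 28.)
The less price-elastic side of the market bears the larger share of a per-unit tax.

Buyers pay $71; sellers receive $43; quantity = 253.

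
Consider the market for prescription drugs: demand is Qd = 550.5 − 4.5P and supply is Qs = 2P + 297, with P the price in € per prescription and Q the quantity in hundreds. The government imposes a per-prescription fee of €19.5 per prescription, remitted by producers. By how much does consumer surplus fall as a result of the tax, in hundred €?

Before the tax: set 550.5 − 4.5P = 2P + 297 → P* = €39, Q* = 375.
With the tax collected from producers, supply shifts: Qs = 2(P − 19.5) + 297.
New equilibrium: consumers pay €45, producers receive €25.5, Q = 348. (Wedge: Pb − Ps = 19.5.)
ΔCS is the trapezoid between Q = 348 and Q = 375 of height €6: ½ · (375 + 348) · 6 = €2169.

Consumer surplus falls by €2169 hundred.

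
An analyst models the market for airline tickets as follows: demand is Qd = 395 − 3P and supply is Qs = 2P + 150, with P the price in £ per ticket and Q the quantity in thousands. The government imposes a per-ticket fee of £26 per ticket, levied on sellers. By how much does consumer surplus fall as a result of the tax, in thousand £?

Before the tax: set 395 − 3P = 2P + 150 → P* = £49, Q* = 248.
With the tax collected from sellers, supply shifts: Qs = 2(P − 26) + 150.
New equilibrium: consumers pay £59.4, sellers receive £33.4, Q = 216.8. (Wedge: Pb − Ps = 26.)
ΔCS is the trapezoid between Q = 216.8 and Q = 248 of height £10.4: ½ · (248 + 216.8) · 10.4 = £2416.96.

Consumer surplus falls by £2416.96 thousand.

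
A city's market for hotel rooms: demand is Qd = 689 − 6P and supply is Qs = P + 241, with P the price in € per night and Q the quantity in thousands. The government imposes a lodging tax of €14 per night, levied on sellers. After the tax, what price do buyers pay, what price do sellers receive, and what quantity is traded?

Buyers pay €66; sellers receive €52; quantity = 293.

Without the tax, 689 − 6P = P + 241 gives 7P = 448, so P* = €64 and Q* = 305.
With the tax collected from sellers, supply shifts: Qs = (P − 14) + 241.
Solving gives Q = 293 with buyers paying €66 and sellers receiving €52 (the €14 wedge).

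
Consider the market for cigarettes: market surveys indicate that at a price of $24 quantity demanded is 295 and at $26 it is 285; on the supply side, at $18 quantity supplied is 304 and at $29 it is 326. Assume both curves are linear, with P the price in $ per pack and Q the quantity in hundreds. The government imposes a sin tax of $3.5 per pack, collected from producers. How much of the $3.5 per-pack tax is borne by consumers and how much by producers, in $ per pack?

Consumers bear $1 per pack; producers bear $2.5 per pack.

Demand slope: (285 − 295)/(26 − 24) = -5, so Qd = 415 − 5P.
Supply slope: (326 − 304)/(29 − 18) = 2, so Qs = 2P + 268.
Before the tax: set 415 − 5P = 2P + 268 → P* = $21, Q* = 310.
With the tax collected from producers, supply shifts: Qs = 2(P − 3.5) + 268.
Solving gives Q = 305 with consumers paying $22 and producers receiving $18.5 (the $3.5 wedge).
Burden on consumers: $1; on producers: $2.5. (They sum to $3.5.)
The less price-elastic side of the market bears the larger share of a per-unit tax.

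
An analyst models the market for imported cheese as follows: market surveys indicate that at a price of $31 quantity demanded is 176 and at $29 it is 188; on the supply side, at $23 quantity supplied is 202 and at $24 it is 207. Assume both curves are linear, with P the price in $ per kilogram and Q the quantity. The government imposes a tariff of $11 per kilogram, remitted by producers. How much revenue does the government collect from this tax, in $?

Tax revenue = $2002.

Demand slope: (188 − 176)/(29 − 31) = -6, so Qd = 362 − 6P.
Supply slope: (207 − 202)/(24 − 23) = 5, so Qs = 5P + 87.
Without the tax, 362 − 6P = 5P + 87 gives 11P = 275, so P* = $25 and Q* = 212.
With the tax collected from producers, supply shifts: Qs = 5(P − 11) + 87.
New equilibrium: consumers pay $30, producers receive $19, Q = 182. (Wedge: Pb − Ps = 11.)
Revenue = t · Q = 11 · 182 = $2002.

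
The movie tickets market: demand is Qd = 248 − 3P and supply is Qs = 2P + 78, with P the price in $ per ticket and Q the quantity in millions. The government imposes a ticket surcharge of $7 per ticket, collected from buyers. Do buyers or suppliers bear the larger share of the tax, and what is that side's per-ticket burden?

Without the tax, 248 − 3P = 2P + 78 gives 5P = 170, so P* = $34 and Q* = 146.
With the tax collected from buyers, demand (in seller-price terms) shifts: Qd = 248 − 3(P + 7).
New equilibrium: buyers pay $36.8, suppliers receive $29.8, Q = 137.6. (Wedge: Pb − Ps = 7.)
Per-ticket burden: buyers $2.8, suppliers $4.2.
Suppliers take the larger share because supply is less price-elastic here (demand slope 3 vs supply slope 2).
The less price-elastic side of the market bears the larger share of a per-unit tax.

Suppliers bear the larger share: $4.2 per ticket.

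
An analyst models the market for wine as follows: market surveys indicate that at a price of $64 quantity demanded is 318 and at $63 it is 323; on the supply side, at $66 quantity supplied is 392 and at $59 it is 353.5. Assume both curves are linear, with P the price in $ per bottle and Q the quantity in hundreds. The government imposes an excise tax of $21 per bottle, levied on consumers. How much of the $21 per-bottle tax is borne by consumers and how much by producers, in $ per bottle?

Consumers bear $11 per bottle; producers bear $10 per bottle.

Demand slope: (323 − 318)/(63 − 64) = -5, so Qd = 638 − 5P.
Supply slope: (353.5 − 392)/(59 − 66) = 5.5, so Qs = 5.5P + 29.
Before the tax: set 638 − 5P = 5.5P + 29 → P* = $58, Q* = 348.
With the tax collected from consumers, demand (in seller-price terms) shifts: Qd = 638 − 5(P + 21).
New equilibrium: consumers pay $69, producers receive $48, Q = 293. (Wedge: Pb − Ps = 21.)
Burden on consumers: $11; on producers: $10. (They sum to $21.)
The less price-elastic side of the market bears the larger share of a per-unit tax.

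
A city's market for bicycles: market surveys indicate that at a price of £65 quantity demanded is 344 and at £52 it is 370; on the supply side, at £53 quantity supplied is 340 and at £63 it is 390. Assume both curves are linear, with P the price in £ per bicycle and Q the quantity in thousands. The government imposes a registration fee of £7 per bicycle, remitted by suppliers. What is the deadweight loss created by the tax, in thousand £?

Demand slope: (370 − 344)/(52 − 65) = -2, so Qd = 474 − 2P.
Supply slope: (390 − 340)/(63 − 53) = 5, so Qs = 5P + 75.
Before the tax: set 474 − 2P = 5P + 75 → P* = £57, Q* = 360.
With the tax collected from suppliers, supply shifts: Qs = 5(P − 7) + 75.
Solving gives Q = 350 with buyers paying £62 and suppliers receiving £55 (the £7 wedge).
Quantity falls by |ΔQ| = |360 − 350| = 10.
DWL = ½ · t · |ΔQ| = ½ · 7 · 10 = £35.

Deadweight loss = £35 thousand.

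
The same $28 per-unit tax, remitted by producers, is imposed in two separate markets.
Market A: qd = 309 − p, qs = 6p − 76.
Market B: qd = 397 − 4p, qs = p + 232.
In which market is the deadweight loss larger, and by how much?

Market A: pre-tax p* = $55, q* = 254; post-tax q = 230; deadweight loss = $336.
Market B: pre-tax p* = $33, q* = 265; post-tax q = 242.6; deadweight loss = $313.6.
Difference: $336 vs $313.6 → market A is larger by $22.4.

Market A, by $22.4.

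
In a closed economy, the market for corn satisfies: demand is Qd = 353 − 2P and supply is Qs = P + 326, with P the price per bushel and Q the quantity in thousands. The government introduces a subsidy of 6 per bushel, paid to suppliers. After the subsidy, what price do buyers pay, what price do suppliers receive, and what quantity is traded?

Buyers pay 7; suppliers receive 13; quantity = 339.

Before the subsidy: set 353 − 2P = P + 326 → P* = 9, Q* = 335.
With a per-unit subsidy paid to suppliers, each receives P + 6 per unit sold, so supply becomes Qs = (P + 6) + 326.
Solving gives Q = 339 with buyers paying 7 and suppliers receiving 13 (the 6 wedge).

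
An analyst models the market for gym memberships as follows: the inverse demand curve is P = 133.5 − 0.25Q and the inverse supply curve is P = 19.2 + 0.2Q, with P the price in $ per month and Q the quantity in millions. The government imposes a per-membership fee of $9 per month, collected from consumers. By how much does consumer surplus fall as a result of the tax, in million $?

Rewrite in direct form: Qd = 534 − 4P and Qs = 5P − 96.
Without the tax, 534 − 4P = 5P − 96 gives 9P = 630, so P* = $70 and Q* = 254.
With the tax collected from consumers, demand (in seller-price terms) shifts: Qd = 534 − 4(P + 9).
New equilibrium: consumers pay $75, sellers receive $66, Q = 234. (Wedge: Pb − Ps = 9.)
ΔCS is the trapezoid between Q = 234 and Q = 254 of height $5: ½ · (254 + 234) · 5 = $1220.

Consumer surplus falls by $1220 million.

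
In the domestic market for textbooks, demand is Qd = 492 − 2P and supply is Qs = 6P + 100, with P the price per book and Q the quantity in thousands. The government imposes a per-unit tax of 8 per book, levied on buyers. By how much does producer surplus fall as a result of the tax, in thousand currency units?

Producer surplus falls by 776 thousand.

Without the tax, 492 − 2P = 6P + 100 gives 8P = 392, so P* = 49 and Q* = 394.
With the tax collected from buyers, demand (in seller-price terms) shifts: Qd = 492 − 2(P + 8).
New equilibrium: buyers pay 55, producers receive 47, Q = 382. (Wedge: Pb − Ps = 8.)
ΔPS is the trapezoid between Q = 382 and Q = 394 of height 2: ½ · (394 + 382) · 2 = 776.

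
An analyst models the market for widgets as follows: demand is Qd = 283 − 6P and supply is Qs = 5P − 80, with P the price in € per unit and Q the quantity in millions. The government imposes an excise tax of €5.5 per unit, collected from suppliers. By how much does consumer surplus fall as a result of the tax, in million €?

Without the tax, 283 − 6P = 5P − 80 gives 11P = 363, so P* = €33 and Q* = 85.
With the tax collected from suppliers, supply shifts: Qs = 5(P − 5.5) − 80.
Solving gives Q = 70 with consumers paying €35.5 and suppliers receiving €30 (the €5.5 wedge).
ΔCS is the trapezoid between Q = 70 and Q = 85 of height €2.5: ½ · (85 + 70) · 2.5 = €193.75.

Consumer surplus falls by €193.75 million.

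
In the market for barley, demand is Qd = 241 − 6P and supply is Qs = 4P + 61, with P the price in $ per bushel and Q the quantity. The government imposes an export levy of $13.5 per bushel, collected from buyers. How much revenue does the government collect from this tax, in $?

Tax revenue = $1358.1.

Before the tax: set 241 − 6P = 4P + 61 → P* = $18, Q* = 133.
With the tax collected from buyers, demand (in seller-price terms) shifts: Qd = 241 − 6(P + 13.5).
Solving gives Q = 100.6 with buyers paying $23.4 and sellers receiving $9.9 (the $13.5 wedge).
Revenue = t · Q = 13.5 · 100.6 = $1358.1.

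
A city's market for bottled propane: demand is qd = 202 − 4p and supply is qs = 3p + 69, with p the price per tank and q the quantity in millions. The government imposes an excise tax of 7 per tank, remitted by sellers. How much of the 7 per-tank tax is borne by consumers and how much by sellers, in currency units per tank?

Before the tax: set 202 − 4p = 3p + 69 → p* = 19, q* = 126.
With the tax collected from sellers, supply shifts: qs = 3(p − 7) + 69.
New equilibrium: consumers pay 22, sellers receive 15, q = 114. (Wedge: pb − ps = 7.)
Burden on consumers: 3; on sellers: 4. (They sum to 7.)
The less price-elastic side of the market bears the larger share of a per-unit tax.

Consumers bear 3 per tank; sellers bear 4 per tank.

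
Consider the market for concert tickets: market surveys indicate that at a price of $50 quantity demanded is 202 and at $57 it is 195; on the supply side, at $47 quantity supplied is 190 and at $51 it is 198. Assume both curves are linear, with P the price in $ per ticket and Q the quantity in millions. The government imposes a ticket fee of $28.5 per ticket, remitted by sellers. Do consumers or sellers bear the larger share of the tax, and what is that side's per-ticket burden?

Consumers bear the larger share: $19 per ticket.

Demand slope: (195 − 202)/(57 − 50) = -1, so Qd = 252 − P.
Supply slope: (198 − 190)/(51 − 47) = 2, so Qs = 2P + 96.
Without the tax, 252 − P = 2P + 96 gives 3P = 156, so P* = $52 and Q* = 200.
With the tax collected from sellers, supply shifts: Qs = 2(P − 28.5) + 96.
Solving gives Q = 181 with consumers paying $71 and sellers receiving $42.5 (the $28.5 wedge).
Per-ticket burden: consumers $19, sellers $9.5.
Consumers take the larger share because demand is less price-elastic here (demand slope 1 vs supply slope 2).
The less price-elastic side of the market bears the larger share of a per-unit tax.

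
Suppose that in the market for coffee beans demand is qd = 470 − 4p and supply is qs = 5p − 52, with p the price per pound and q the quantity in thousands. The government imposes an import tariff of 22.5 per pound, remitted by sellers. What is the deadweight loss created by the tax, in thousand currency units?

Deadweight loss = 562.5 thousand.

Without the tax, 470 − 4p = 5p − 52 gives 9p = 522, so p* = 58 and q* = 238.
With the tax collected from sellers, supply shifts: qs = 5(p − 22.5) − 52.
Solving gives q = 188 with consumers paying 70.5 and sellers receiving 48 (the 22.5 wedge).
Quantity falls by |ΔQ| = |238 − 188| = 50.
DWL = ½ · t · |ΔQ| = ½ · 22.5 · 50 = 562.5.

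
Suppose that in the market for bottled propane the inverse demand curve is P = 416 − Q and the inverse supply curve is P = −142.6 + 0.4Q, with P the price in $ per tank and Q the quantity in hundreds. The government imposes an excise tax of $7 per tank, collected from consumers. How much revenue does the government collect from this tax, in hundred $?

Inverting to Q(P) form: Qd = 416 − P; Qs = 2.5P + 356.5.
Before the tax: set 416 − P = 2.5P + 356.5 → P* = $17, Q* = 399.
With the tax collected from consumers, demand (in seller-price terms) shifts: Qd = 416 − (P + 7).
Solving gives Q = 394 with consumers paying $22 and sellers receiving $15 (the $7 wedge).
Revenue = t · Q = 7 · 394 = $2758.

Tax revenue = $2758 hundred.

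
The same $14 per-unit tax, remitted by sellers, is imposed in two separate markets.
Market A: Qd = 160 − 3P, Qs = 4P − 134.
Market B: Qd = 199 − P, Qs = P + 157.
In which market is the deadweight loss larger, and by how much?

Market A: pre-tax P* = $42, Q* = 34; post-tax Q = 10; deadweight loss = $168.
Market B: pre-tax P* = $21, Q* = 178; post-tax Q = 171; deadweight loss = $49.
Difference: $168 vs $49 → market A is larger by $119.

Market A, by $119.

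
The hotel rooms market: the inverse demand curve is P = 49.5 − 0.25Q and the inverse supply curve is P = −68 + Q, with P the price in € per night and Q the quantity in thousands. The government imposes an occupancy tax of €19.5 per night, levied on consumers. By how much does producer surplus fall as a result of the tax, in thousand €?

Producer surplus falls by €1344.72 thousand.

Inverting to Q(P) form: Qd = 198 − 4P; Qs = P + 68.
Without the tax, 198 − 4P = P + 68 gives 5P = 130, so P* = €26 and Q* = 94.
With the tax collected from consumers, demand (in seller-price terms) shifts: Qd = 198 − 4(P + 19.5).
Solving gives Q = 78.4 with consumers paying €29.9 and sellers receiving €10.4 (the €19.5 wedge).
ΔPS is the trapezoid between Q = 78.4 and Q = 94 of height €15.6: ½ · (94 + 78.4) · 15.6 = €1344.72.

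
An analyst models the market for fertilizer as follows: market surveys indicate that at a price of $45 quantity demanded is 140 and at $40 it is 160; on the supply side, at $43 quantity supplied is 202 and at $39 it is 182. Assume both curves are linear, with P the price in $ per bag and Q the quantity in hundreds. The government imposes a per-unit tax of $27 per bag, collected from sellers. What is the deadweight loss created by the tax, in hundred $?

Deadweight loss = $810 hundred.

Demand slope: (160 − 140)/(40 − 45) = -4, so Qd = 320 − 4P.
Supply slope: (182 − 202)/(39 − 43) = 5, so Qs = 5P − 13.
Without the tax, 320 − 4P = 5P − 13 gives 9P = 333, so P* = $37 and Q* = 172.
With the tax collected from sellers, supply shifts: Qs = 5(P − 27) − 13.
Solving gives Q = 112 with buyers paying $52 and sellers receiving $25 (the $27 wedge).
Quantity falls by |ΔQ| = |172 − 112| = 60.
DWL = ½ · t · |ΔQ| = ½ · 27 · 60 = $810.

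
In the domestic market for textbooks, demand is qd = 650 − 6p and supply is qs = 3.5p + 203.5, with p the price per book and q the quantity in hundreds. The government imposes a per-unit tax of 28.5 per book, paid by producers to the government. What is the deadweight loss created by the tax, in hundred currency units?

Before the tax: set 650 − 6p = 3.5p + 203.5 → p* = 47, q* = 368.
With the tax collected from producers, supply shifts: qs = 3.5(p − 28.5) + 203.5.
New equilibrium: buyers pay 57.5, producers receive 29, q = 305. (Wedge: pb − ps = 28.5.)
Quantity falls by |ΔQ| = |368 − 305| = 63.
DWL = ½ · t · |ΔQ| = ½ · 28.5 · 63 = 897.75.

Deadweight loss = 897.75 hundred.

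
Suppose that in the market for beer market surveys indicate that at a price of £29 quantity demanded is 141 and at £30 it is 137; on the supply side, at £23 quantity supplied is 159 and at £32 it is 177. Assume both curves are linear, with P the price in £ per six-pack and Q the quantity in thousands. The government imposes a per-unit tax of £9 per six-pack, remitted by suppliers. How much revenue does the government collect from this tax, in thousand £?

Demand slope: (137 − 141)/(30 − 29) = -4, so Qd = 257 − 4P.
Supply slope: (177 − 159)/(32 − 23) = 2, so Qs = 2P + 113.
Without the tax, 257 − 4P = 2P + 113 gives 6P = 144, so P* = £24 and Q* = 161.
With the tax collected from suppliers, supply shifts: Qs = 2(P − 9) + 113.
New equilibrium: consumers pay £27, suppliers receive £18, Q = 149. (Wedge: Pb − Ps = 9.)
Revenue = t · Q = 9 · 149 = £1341.

Tax revenue = £1341 thousand.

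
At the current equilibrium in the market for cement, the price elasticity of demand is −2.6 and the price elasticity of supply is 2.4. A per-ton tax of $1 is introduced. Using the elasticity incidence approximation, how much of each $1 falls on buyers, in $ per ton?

Incidence ratio: buyers' share ≈ εs / (εs + |εd|) = 2.4 / (2.4 + 2.6) = 0.48.
So buyers bear ≈ 0.48 × $1 = $0.48; producers bear $0.52.

Buyers bear ≈ $0.48 per ton.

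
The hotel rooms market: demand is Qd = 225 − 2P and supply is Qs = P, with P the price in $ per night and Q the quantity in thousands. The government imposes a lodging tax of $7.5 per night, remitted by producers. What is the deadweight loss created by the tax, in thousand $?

Deadweight loss = $18.75 thousand.

Before the tax: set 225 − 2P = P → P* = $75, Q* = 75.
With the tax collected from producers, supply shifts: Qs = (P − 7.5).
Solving gives Q = 70 with buyers paying $77.5 and producers receiving $70 (the $7.5 wedge).
Quantity falls by |ΔQ| = |75 − 70| = 5.
DWL = ½ · t · |ΔQ| = ½ · 7.5 · 5 = $18.75.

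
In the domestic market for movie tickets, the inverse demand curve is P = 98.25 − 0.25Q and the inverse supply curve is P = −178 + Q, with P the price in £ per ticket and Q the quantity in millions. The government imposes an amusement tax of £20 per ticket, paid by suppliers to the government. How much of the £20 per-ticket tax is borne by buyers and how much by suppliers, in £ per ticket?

Buyers bear £4 per ticket; suppliers bear £16 per ticket.

Inverting to Q(P) form: Qd = 393 − 4P; Qs = P + 178.
Without the tax, 393 − 4P = P + 178 gives 5P = 215, so P* = £43 and Q* = 221.
With the tax collected from suppliers, supply shifts: Qs = (P − 20) + 178.
New equilibrium: buyers pay £47, suppliers receive £27, Q = 205. (Wedge: Pb − Ps = 20.)
Burden on buyers: £4; on suppliers: £16. (They sum to £20.)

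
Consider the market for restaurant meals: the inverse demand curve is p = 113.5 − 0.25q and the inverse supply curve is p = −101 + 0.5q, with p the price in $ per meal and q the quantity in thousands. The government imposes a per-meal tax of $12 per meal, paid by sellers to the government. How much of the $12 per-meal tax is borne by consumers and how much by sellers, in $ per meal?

Consumers bear $4 per meal; sellers bear $8 per meal.

Rewrite in direct form: qd = 454 − 4p and qs = 2p + 202.
Without the tax, 454 − 4p = 2p + 202 gives 6p = 252, so p* = $42 and q* = 286.
With the tax collected from sellers, supply shifts: qs = 2(p − 12) + 202.
New equilibrium: consumers pay $46, sellers receive $34, q = 270. (Wedge: pb − ps = 12.)
Burden on consumers: $4; on sellers: $8. (They sum to $12.)
The less price-elastic side of the market bears the larger share of a per-unit tax.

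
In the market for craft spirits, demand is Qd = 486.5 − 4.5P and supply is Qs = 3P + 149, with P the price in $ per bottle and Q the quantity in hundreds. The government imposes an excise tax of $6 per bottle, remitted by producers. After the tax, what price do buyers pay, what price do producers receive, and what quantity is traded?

Without the tax, 486.5 − 4.5P = 3P + 149 gives 7.5P = 337.5, so P* = $45 and Q* = 284.
With the tax collected from producers, supply shifts: Qs = 3(P − 6) + 149.
Solving gives Q = 273.2 with buyers paying $47.4 and producers receiving $41.4 (the $6 wedge).

Buyers pay $47.4; producers receive $41.4; quantity = 273.2.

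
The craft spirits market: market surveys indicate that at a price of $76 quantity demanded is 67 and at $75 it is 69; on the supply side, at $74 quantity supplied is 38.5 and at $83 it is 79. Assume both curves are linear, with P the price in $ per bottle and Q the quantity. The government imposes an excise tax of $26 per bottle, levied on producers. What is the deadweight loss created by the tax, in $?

Deadweight loss = $468.

Demand slope: (69 − 67)/(75 − 76) = -2, so Qd = 219 − 2P.
Supply slope: (79 − 38.5)/(83 − 74) = 4.5, so Qs = 4.5P − 294.5.
Before the tax: set 219 − 2P = 4.5P − 294.5 → P* = $79, Q* = 61.
With the tax collected from producers, supply shifts: Qs = 4.5(P − 26) − 294.5.
New equilibrium: consumers pay $97, producers receive $71, Q = 25. (Wedge: Pb − Ps = 26.)
Quantity falls by |ΔQ| = |61 − 25| = 36.
DWL = ½ · t · |ΔQ| = ½ · 26 · 36 = $468.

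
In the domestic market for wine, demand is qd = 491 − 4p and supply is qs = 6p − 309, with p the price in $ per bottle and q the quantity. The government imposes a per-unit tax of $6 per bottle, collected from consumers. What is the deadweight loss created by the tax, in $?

Without the tax, 491 − 4p = 6p − 309 gives 10p = 800, so p* = $80 and q* = 171.
With the tax collected from consumers, demand (in seller-price terms) shifts: qd = 491 − 4(p + 6).
Solving gives q = 156.6 with consumers paying $83.6 and producers receiving $77.6 (the $6 wedge).
Quantity falls by |ΔQ| = |171 − 156.6| = 14.4.
DWL = ½ · t · |ΔQ| = ½ · 6 · 14.4 = $43.2.

Deadweight loss = $43.2.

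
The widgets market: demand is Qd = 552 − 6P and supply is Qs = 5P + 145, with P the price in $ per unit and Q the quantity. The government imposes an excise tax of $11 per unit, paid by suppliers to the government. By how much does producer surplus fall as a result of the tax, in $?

Before the tax: set 552 − 6P = 5P + 145 → P* = $37, Q* = 330.
With the tax collected from suppliers, supply shifts: Qs = 5(P − 11) + 145.
New equilibrium: consumers pay $42, suppliers receive $31, Q = 300. (Wedge: Pb − Ps = 11.)
ΔPS is the trapezoid between Q = 300 and Q = 330 of height $6: ½ · (330 + 300) · 6 = $1890.

Producer surplus falls by $1890.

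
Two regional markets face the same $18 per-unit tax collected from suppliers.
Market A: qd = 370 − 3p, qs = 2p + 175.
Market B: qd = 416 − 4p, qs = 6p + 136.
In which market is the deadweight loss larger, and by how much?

Market A: pre-tax p* = $39, q* = 253; post-tax q = 231.4; deadweight loss = $194.4.
Market B: pre-tax p* = $28, q* = 304; post-tax q = 260.8; deadweight loss = $388.8.
Difference: $194.4 vs $388.8 → market B is larger by $194.4.

Market B, by $194.4.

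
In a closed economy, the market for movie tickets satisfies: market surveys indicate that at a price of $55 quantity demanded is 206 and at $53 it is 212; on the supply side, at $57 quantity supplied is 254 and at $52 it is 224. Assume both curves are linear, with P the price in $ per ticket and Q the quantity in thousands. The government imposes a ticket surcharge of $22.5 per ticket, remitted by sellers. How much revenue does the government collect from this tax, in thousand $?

Demand slope: (212 − 206)/(53 − 55) = -3, so Qd = 371 − 3P.
Supply slope: (224 − 254)/(52 − 57) = 6, so Qs = 6P − 88.
Without the tax, 371 − 3P = 6P − 88 gives 9P = 459, so P* = $51 and Q* = 218.
With the tax collected from sellers, supply shifts: Qs = 6(P − 22.5) − 88.
New equilibrium: consumers pay $66, sellers receive $43.5, Q = 173. (Wedge: Pb − Ps = 22.5.)
Revenue = t · Q = 22.5 · 173 = $3892.5.

Tax revenue = $3892.5 thousand.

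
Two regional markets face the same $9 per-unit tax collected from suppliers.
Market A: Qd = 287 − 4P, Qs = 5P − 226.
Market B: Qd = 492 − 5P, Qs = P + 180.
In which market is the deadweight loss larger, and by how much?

Market A: pre-tax P* = $57, Q* = 59; post-tax Q = 39; deadweight loss = $90.
Market B: pre-tax P* = $52, Q* = 232; post-tax Q = 224.5; deadweight loss = $33.75.
Difference: $90 vs $33.75 → market A is larger by $56.25.

Market A, by $56.25.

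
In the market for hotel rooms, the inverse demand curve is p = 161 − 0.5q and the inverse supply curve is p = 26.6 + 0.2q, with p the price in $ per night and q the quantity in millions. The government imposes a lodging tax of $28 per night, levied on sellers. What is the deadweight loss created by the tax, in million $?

Rewrite in direct form: qd = 322 − 2p and qs = 5p − 133.
Without the tax, 322 − 2p = 5p − 133 gives 7p = 455, so p* = $65 and q* = 192.
With the tax collected from sellers, supply shifts: qs = 5(p − 28) − 133.
New equilibrium: buyers pay $85, sellers receive $57, q = 152. (Wedge: pb − ps = 28.)
Quantity falls by |ΔQ| = |192 − 152| = 40.
DWL = ½ · t · |ΔQ| = ½ · 28 · 40 = $560.

Deadweight loss = $560 million.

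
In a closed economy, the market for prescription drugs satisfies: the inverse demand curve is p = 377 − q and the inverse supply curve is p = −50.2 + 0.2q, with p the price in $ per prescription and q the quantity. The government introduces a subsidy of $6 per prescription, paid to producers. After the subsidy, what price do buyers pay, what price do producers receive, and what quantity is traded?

Buyers pay $16; producers receive $22; quantity = 361.

Inverting to q(p) form: qd = 377 − p; qs = 5p + 251.
Without the subsidy, 377 − p = 5p + 251 gives 6p = 126, so p* = $21 and q* = 356.
With a per-unit subsidy paid to producers, each receives p + 6 per unit sold, so supply becomes qs = 5(p + 6) + 251.
New equilibrium: buyers pay $16, producers receive $22, q = 361. (Wedge: pb − ps = −6.)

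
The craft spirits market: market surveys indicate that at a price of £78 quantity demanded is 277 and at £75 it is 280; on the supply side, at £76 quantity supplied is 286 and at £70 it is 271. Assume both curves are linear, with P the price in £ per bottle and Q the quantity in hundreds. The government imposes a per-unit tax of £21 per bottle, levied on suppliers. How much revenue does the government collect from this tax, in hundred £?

Tax revenue = £5586 hundred.

Demand slope: (280 − 277)/(75 − 78) = -1, so Qd = 355 − P.
Supply slope: (271 − 286)/(70 − 76) = 2.5, so Qs = 2.5P + 96.
Without the tax, 355 − P = 2.5P + 96 gives 3.5P = 259, so P* = £74 and Q* = 281.
With the tax collected from suppliers, supply shifts: Qs = 2.5(P − 21) + 96.
New equilibrium: consumers pay £89, suppliers receive £68, Q = 266. (Wedge: Pb − Ps = 21.)
Revenue = t · Q = 21 · 266 = £5586.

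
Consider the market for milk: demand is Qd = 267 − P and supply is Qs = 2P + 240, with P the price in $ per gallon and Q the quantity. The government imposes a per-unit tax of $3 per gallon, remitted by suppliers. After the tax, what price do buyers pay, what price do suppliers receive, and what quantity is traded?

Buyers pay $11; suppliers receive $8; quantity = 256.

Without the tax, 267 − P = 2P + 240 gives 3P = 27, so P* = $9 and Q* = 258.
With the tax collected from suppliers, supply shifts: Qs = 2(P − 3) + 240.
Solving gives Q = 256 with buyers paying $11 and suppliers receiving $8 (the $3 wedge).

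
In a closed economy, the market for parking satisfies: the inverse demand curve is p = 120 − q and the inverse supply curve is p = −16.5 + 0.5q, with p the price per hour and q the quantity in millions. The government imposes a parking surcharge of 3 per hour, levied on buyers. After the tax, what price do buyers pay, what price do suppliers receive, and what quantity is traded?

Inverting to q(p) form: qd = 120 − p; qs = 2p + 33.
Without the tax, 120 − p = 2p + 33 gives 3p = 87, so p* = 29 and q* = 91.
With the tax collected from buyers, demand (in seller-price terms) shifts: qd = 120 − (p + 3).
New equilibrium: buyers pay 31, suppliers receive 28, q = 89. (Wedge: pb − ps = 3.)
The less price-elastic side of the market bears the larger share of a per-unit tax.

Buyers pay 31; suppliers receive 28; quantity = 89.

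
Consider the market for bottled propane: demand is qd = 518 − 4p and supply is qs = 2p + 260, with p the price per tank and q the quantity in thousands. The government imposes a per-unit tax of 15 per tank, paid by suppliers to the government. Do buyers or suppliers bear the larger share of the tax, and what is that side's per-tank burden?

Suppliers bear the larger share: 10 per tank.

Without the tax, 518 − 4p = 2p + 260 gives 6p = 258, so p* = 43 and q* = 346.
With the tax collected from suppliers, supply shifts: qs = 2(p − 15) + 260.
New equilibrium: buyers pay 48, suppliers receive 33, q = 326. (Wedge: pb − ps = 15.)
Per-tank burden: buyers 5, suppliers 10.
Suppliers take the larger share because supply is less price-elastic here (demand slope 4 vs supply slope 2).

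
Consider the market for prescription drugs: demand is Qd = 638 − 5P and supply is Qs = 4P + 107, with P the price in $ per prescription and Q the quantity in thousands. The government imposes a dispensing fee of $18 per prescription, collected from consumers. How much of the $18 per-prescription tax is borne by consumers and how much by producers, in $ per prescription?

Before the tax: set 638 − 5P = 4P + 107 → P* = $59, Q* = 343.
With the tax collected from consumers, demand (in seller-price terms) shifts: Qd = 638 − 5(P + 18).
New equilibrium: consumers pay $67, producers receive $49, Q = 303. (Wedge: Pb − Ps = 18.)
Burden on consumers: $8; on producers: $10. (They sum to $18.)
The less price-elastic side of the market bears the larger share of a per-unit tax.

Consumers bear $8 per prescription; producers bear $10 per prescription.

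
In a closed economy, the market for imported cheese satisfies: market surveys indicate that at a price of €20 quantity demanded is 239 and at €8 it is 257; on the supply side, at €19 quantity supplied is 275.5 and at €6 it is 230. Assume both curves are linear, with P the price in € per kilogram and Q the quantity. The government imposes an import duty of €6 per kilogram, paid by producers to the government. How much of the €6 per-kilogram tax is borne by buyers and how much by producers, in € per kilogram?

Demand slope: (257 − 239)/(8 − 20) = -1.5, so Qd = 269 − 1.5P.
Supply slope: (230 − 275.5)/(6 − 19) = 3.5, so Qs = 3.5P + 209.
Before the tax: set 269 − 1.5P = 3.5P + 209 → P* = €12, Q* = 251.
With the tax collected from producers, supply shifts: Qs = 3.5(P − 6) + 209.
Solving gives Q = 244.7 with buyers paying €16.2 and producers receiving €10.2 (the €6 wedge).
Burden on buyers: €4.2; on producers: €1.8. (They sum to €6.)
The less price-elastic side of the market bears the larger share of a per-unit tax.

Buyers bear €4.2 per kilogram; producers bear €1.8 per kilogram.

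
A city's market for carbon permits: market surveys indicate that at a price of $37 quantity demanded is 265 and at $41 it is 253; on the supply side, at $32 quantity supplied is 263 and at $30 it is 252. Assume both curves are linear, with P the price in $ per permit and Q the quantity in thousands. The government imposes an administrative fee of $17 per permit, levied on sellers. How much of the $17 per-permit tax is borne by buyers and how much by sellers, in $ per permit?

Buyers bear $11 per permit; sellers bear $6 per permit.

Demand slope: (253 − 265)/(41 − 37) = -3, so Qd = 376 − 3P.
Supply slope: (252 − 263)/(30 − 32) = 5.5, so Qs = 5.5P + 87.
Without the tax, 376 − 3P = 5.5P + 87 gives 8.5P = 289, so P* = $34 and Q* = 274.
With the tax collected from sellers, supply shifts: Qs = 5.5(P − 17) + 87.
Solving gives Q = 241 with buyers paying $45 and sellers receiving $28 (the $17 wedge).
Burden on buyers: $11; on sellers: $6. (They sum to $17.)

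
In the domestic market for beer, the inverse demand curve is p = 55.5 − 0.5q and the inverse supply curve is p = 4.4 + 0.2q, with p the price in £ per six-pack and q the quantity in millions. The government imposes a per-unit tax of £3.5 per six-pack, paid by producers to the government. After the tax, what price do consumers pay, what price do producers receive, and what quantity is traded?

Consumers pay £21.5; producers receive £18; quantity = 68.

Rewrite in direct form: qd = 111 − 2p and qs = 5p − 22.
Before the tax: set 111 − 2p = 5p − 22 → p* = £19, q* = 73.
With the tax collected from producers, supply shifts: qs = 5(p − 3.5) − 22.
New equilibrium: consumers pay £21.5, producers receive £18, q = 68. (Wedge: pb − ps = 3.5.)
The less price-elastic side of the market bears the larger share of a per-unit tax.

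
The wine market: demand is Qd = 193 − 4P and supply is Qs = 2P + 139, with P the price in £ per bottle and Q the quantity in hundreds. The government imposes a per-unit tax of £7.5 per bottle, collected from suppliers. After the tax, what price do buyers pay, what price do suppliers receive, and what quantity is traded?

Buyers pay £11.5; suppliers receive £4; quantity = 147.

Without the tax, 193 − 4P = 2P + 139 gives 6P = 54, so P* = £9 and Q* = 157.
With the tax collected from suppliers, supply shifts: Qs = 2(P − 7.5) + 139.
New equilibrium: buyers pay £11.5, suppliers receive £4, Q = 147. (Wedge: Pb − Ps = 7.5.)
The less price-elastic side of the market bears the larger share of a per-unit tax.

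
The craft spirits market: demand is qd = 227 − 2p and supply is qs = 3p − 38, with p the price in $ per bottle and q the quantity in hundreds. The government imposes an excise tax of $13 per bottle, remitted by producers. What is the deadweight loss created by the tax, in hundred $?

Deadweight loss = $101.4 hundred.

Before the tax: set 227 − 2p = 3p − 38 → p* = $53, q* = 121.
With the tax collected from producers, supply shifts: qs = 3(p − 13) − 38.
New equilibrium: buyers pay $60.8, producers receive $47.8, q = 105.4. (Wedge: pb − ps = 13.)
Quantity falls by |ΔQ| = |121 − 105.4| = 15.6.
DWL = ½ · t · |ΔQ| = ½ · 13 · 15.6 = $101.4.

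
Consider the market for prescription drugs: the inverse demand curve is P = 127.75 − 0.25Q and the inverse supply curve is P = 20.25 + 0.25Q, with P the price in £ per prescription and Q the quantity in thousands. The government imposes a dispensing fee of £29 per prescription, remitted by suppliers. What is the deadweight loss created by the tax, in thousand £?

Inverting to Q(P) form: Qd = 511 − 4P; Qs = 4P − 81.
Before the tax: set 511 − 4P = 4P − 81 → P* = £74, Q* = 215.
With the tax collected from suppliers, supply shifts: Qs = 4(P − 29) − 81.
New equilibrium: consumers pay £88.5, suppliers receive £59.5, Q = 157. (Wedge: Pb − Ps = 29.)
Quantity falls by |ΔQ| = |215 − 157| = 58.
DWL = ½ · t · |ΔQ| = ½ · 29 · 58 = £841.

Deadweight loss = £841 thousand.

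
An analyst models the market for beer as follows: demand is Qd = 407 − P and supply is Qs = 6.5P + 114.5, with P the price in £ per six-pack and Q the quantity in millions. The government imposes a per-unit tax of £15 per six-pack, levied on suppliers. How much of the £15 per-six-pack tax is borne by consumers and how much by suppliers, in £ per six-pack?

Without the tax, 407 − P = 6.5P + 114.5 gives 7.5P = 292.5, so P* = £39 and Q* = 368.
With the tax collected from suppliers, supply shifts: Qs = 6.5(P − 15) + 114.5.
New equilibrium: consumers pay £52, suppliers receive £37, Q = 355. (Wedge: Pb − Ps = 15.)
Burden on consumers: £13; on suppliers: £2. (They sum to £15.)
The less price-elastic side of the market bears the larger share of a per-unit tax.

Consumers bear £13 per six-pack; suppliers bear £2 per six-pack.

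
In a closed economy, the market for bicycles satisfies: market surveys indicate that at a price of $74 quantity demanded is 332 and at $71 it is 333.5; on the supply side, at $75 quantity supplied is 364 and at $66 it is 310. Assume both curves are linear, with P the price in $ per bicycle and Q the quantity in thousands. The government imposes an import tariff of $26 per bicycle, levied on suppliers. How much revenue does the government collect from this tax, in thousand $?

Demand slope: (333.5 − 332)/(71 − 74) = -0.5, so Qd = 369 − 0.5P.
Supply slope: (310 − 364)/(66 − 75) = 6, so Qs = 6P − 86.
Before the tax: set 369 − 0.5P = 6P − 86 → P* = $70, Q* = 334.
With the tax collected from suppliers, supply shifts: Qs = 6(P − 26) − 86.
Solving gives Q = 322 with consumers paying $94 and suppliers receiving $68 (the $26 wedge).
Revenue = t · Q = 26 · 322 = $8372.

Tax revenue = $8372 thousand.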